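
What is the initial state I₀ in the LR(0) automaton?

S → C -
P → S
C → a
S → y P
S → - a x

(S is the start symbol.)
{ [C → . a], [S → . - a x], [S → . C -], [S → . y P], [S' → . S] }

First, augment the grammar with S' → S
I₀ = CLOSURE({ [S' → . S] }):
  [S' → . S] has the dot before S: add [S → . C -], [S → . y P], [S → . - a x]
  [S → . C -] has the dot before C: add [C → . a]
No further items can be added.

I₀ = { [C → . a], [S → . - a x], [S → . C -], [S → . y P], [S' → . S] }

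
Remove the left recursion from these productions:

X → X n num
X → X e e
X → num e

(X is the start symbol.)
X → num e X'
X' → n num X'
X' → e e X'
X' → ε

X is directly left-recursive. The standard transformation for
  A → A α₁ | ... | A α_m | β₁ | ... | β_n
is
  A  → β₁ A' | ... | β_n A'
  A' → α₁ A' | ... | α_m A' | ε

X → num e becomes X → num e X'
X → X n num becomes X' → n num X'
X → X e e becomes X' → e e X'
Add X' → ε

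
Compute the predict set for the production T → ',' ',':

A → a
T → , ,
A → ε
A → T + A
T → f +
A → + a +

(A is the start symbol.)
PREDICT(T → ',' ',') = (FIRST(RHS) \ {ε}) ∪ (FOLLOW(T) if ε ∈ FIRST(RHS), i.e. RHS ⇒* ε)
FIRST(',' ',') = { ',' }
ε ∉ FIRST(',' ','), so FOLLOW(T) is not added.
PREDICT(T → ',' ',') = { ',' }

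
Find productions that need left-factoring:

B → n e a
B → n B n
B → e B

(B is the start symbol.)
Yes, B has productions with common prefix 'n'

Left-factoring is needed when two productions for the same non-terminal
share a common prefix on the right-hand side.

Productions for B:
  B → n e a
  B → n B n
  B → e B

Found common prefix 'n' in productions for B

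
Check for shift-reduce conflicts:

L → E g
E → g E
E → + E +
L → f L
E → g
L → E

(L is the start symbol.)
A shift-reduce conflict occurs when an LR(0) state has both:
  - a complete (reduce) item [A → α .] (dot at the end), and
  - a shift item [B → β . c γ] (dot before a terminal).

Augment with L' → L and build the canonical LR(0) collection (I0 = CLOSURE({[L' → . L]}), then GOTO on every symbol after a dot until no new states appear). It has 11 states:
  I0: { [E → . + E +], [E → . g E], [E → . g], [L → . E g], [L → . E], [L → . f L], [L' → . L] }  — shift
  I1: { [E → + . E +], [E → . + E +], [E → . g E], [E → . g] }  — shift
  I2: { [L → E . g], [L → E .] }  — shift, reduce
  I3: { [L' → L .] }  — accept
  I4: { [E → . + E +], [E → . g E], [E → . g], [L → . E g], [L → . E], [L → . f L], [L → f . L] }  — shift
  I5: { [E → . + E +], [E → . g E], [E → . g], [E → g . E], [E → g .] }  — shift, reduce
  I6: { [E → g E .] }  — reduce
  I7: { [L → f L .] }  — reduce
  I8: { [L → E g .] }  — reduce
  I9: { [E → + E . +] }  — shift
  I10: { [E → + E + .] }  — reduce

I2 contains reduce item [L → E .] and shift item [L → E . g] — shift-reduce conflict.
I5 contains reduce item [E → g .] and shift items [E → . + E +], [E → . g], [E → . g E] — shift-reduce conflict.

Answer: Yes — I2: [L → E .] vs [L → E . g]; I5: [E → g .] vs [E → . + E +]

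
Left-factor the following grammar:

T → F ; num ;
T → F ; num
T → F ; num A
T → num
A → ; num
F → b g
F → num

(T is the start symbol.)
Left-factoring transforms A → αβ₁ | αβ₂ into A → αA' and A' → β₁ | β₂
(α is the longest common prefix among the alternatives). Repeat until
no nonterminal has two alternatives with a common prefix.

Round 1: T has alternatives sharing prefix 'F ; num'. Introduce T': T → F ; num T'
  Add: T' → ;
  Add: T' → ε
  Add: T' → A

No remaining common prefixes — done.

Resulting grammar:
T → F ; num T'
T' → ;
T' → ε
T' → A
T → num
A → ; num
F → b g
F → num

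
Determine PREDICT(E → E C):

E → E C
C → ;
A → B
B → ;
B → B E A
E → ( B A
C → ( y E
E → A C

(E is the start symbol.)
{ '(', ';' }

PREDICT(E → E C) = (FIRST(RHS) \ {ε}) ∪ (FOLLOW(E) if ε ∈ FIRST(RHS), i.e. RHS ⇒* ε)
FIRST(E) = { '(', ';' }
FIRST(E C) = { '(', ';' }
ε ∉ FIRST(E C), so FOLLOW(E) is not added.
PREDICT(E → E C) = { '(', ';' }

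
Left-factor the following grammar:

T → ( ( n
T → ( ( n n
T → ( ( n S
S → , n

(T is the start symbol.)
T → ( ( n T'
T' → ε
T' → n
T' → S
S → , n

Left-factoring transforms A → αβ₁ | αβ₂ into A → αA' and A' → β₁ | β₂
(α is the longest common prefix among the alternatives). Repeat until
no nonterminal has two alternatives with a common prefix.

Round 1: T has alternatives sharing prefix '( ( n'. Introduce T': T → ( ( n T'
  Add: T' → ε
  Add: T' → n
  Add: T' → S

No remaining common prefixes — done.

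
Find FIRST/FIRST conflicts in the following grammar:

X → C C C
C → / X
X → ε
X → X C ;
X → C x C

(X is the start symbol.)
Yes. X → C C C / X → X C ';' on { '/' }; X → C C C / X → C x C on { '/' }; X → X C ';' / X → C x C on { '/' }

A FIRST/FIRST conflict occurs when two productions N → α and N → β for the same non-terminal have FIRST(α) ∩ FIRST(β) ≠ ∅ (with ε ∈ FIRST of a nullable right-hand side, so two nullable alternatives also conflict).

FIRST sets of the non-terminals at (or reachable through a nullable prefix from) the front of some alternative:
  FIRST(C) = { '/' }
  FIRST(X) = { '/', ε }

Productions for X:
  X → C C C: FIRST = { '/' }
  X → ε: FIRST = { ε }
  X → X C ;: FIRST = { '/' }
  X → C x C: FIRST = { '/' }
C has only one production, so no FIRST/FIRST conflict is possible there.

Conflict for X: X → C C C and X → X C ;
  Overlap: { '/' }
Conflict for X: X → C C C and X → C x C
  Overlap: { '/' }
Conflict for X: X → X C ; and X → C x C
  Overlap: { '/' }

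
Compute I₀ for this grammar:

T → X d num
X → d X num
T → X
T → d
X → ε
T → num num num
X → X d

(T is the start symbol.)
First, augment the grammar with T' → T
I₀ = CLOSURE({ [T' → . T] }):
  [T' → . T] has the dot before T: add [T → . X d num], [T → . X], [T → . d], [T → . num num num]
  [T → . X d num] has the dot before X: add [X → . d X num], [X → .], [X → . X d]
No further items can be added.

I₀ = { [T → . X d num], [T → . X], [T → . d], [T → . num num num], [T' → . T], [X → . X d], [X → . d X num], [X → .] }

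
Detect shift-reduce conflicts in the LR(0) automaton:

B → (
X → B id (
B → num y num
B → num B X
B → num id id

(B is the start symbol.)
Augment with B' → B and build the canonical LR(0) collection (I0 = CLOSURE({[B' → . B]}), then GOTO on every symbol after a dot until no new states appear). It has 13 states:
  I0: { [B → . (], [B → . num B X], [B → . num id id], [B → . num y num], [B' → . B] }  — shift
  I1: { [B → ( .] }  — reduce
  I2: { [B' → B .] }  — accept
  I3: { [B → . (], [B → . num B X], [B → . num id id], [B → . num y num], [B → num . B X], [B → num . id id], [B → num . y num] }  — shift
  I4: { [B → . (], [B → . num B X], [B → . num id id], [B → . num y num], [B → num B . X], [X → . B id (] }  — shift
  I5: { [B → num id . id] }  — shift
  I6: { [B → num y . num] }  — shift
  I7: { [B → num y num .] }  — reduce
  I8: { [B → num id id .] }  — reduce
  I9: { [X → B . id (] }  — shift
  I10: { [B → num B X .] }  — reduce
  I11: { [X → B id . (] }  — shift
  I12: { [X → B id ( .] }  — reduce

No state contains both a complete item and a shift item.

Answer: No shift-reduce conflicts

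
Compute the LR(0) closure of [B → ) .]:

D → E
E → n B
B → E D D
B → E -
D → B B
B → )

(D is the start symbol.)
{ [B → ) .] }

To compute CLOSURE, for each item [A → α.Bβ] where B is a non-terminal, add [B → .γ] for all productions B → γ; repeat for the newly added items until nothing changes.

Start with: [B → ) .]
The dot is at the end, so nothing is added.

CLOSURE = { [B → ) .] }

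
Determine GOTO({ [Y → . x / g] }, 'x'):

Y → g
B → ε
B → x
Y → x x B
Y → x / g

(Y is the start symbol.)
GOTO(I, 'x') = CLOSURE({ [A → αX.β] : [A → α.Xβ] ∈ I, X = 'x' })

Items with dot before 'x', with the dot advanced:
  [Y → . x / g] → [Y → x . / g]
Closure adds nothing (no advanced item has the dot before a non-terminal).

GOTO = { [Y → x . / g] }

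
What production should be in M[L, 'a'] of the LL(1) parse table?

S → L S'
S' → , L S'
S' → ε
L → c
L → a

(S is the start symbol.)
To find M[L, 'a'], we find productions for L where 'a' is in the predict set (PREDICT(N → α) = (FIRST(α) \ {ε}) ∪ (FOLLOW(N) if α ⇒* ε)).

L → c: PREDICT = { 'c' }
L → a: PREDICT = { 'a' }
  'a' is in predict set, so this production goes in M[L, 'a']

M[L, 'a'] = L → a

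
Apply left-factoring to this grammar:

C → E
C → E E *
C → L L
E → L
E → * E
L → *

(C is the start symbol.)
C → E C'
C' → ε
C' → E *
C → L L
E → L
E → * E
L → *

Left-factoring transforms A → αβ₁ | αβ₂ into A → αA' and A' → β₁ | β₂
(α is the longest common prefix among the alternatives). Repeat until
no nonterminal has two alternatives with a common prefix.

Round 1: C has alternatives sharing prefix 'E'. Introduce C': C → E C'
  Add: C' → ε
  Add: C' → E *

No remaining common prefixes — done.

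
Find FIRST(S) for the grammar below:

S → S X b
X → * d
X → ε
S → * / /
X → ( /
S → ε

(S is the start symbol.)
To compute FIRST(S), examine every production with S on the left-hand side, reading each right-hand side left to right until a non-nullable symbol is reached.

FIRST sets of the other non-terminals involved (by the same procedure, iterated to a fixed point):
  FIRST(X) = { '(', '*', ε }

From S → S X b:
  - S is the symbol being defined: contributes nothing new
    S is nullable, so continue to the next symbol
  - X is a non-terminal: add FIRST(X) \ {ε} = { '(', '*' }
    X is nullable, so continue to the next symbol
  - b is a terminal: add 'b' and stop
From S → * / /:
  - '*' is a terminal: add '*' and stop
From S → ε:
  - ε-production, so ε ∈ FIRST(S)

Collecting: FIRST(S) = { '(', '*', 'b', ε }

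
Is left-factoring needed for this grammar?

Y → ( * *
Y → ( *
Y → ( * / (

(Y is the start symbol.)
Yes, Y has productions with common prefix '( *'

Left-factoring is needed when two productions for the same non-terminal
share a common prefix on the right-hand side.

Productions for Y:
  Y → ( * *
  Y → ( *
  Y → ( * / (

Found common prefix '( *' in productions for Y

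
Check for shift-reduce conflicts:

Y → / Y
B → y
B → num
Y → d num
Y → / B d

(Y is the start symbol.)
A shift-reduce conflict occurs when an LR(0) state has both:
  - a complete (reduce) item [A → α .] (dot at the end), and
  - a shift item [B → β . c γ] (dot before a terminal).

Augment with Y' → Y and build the canonical LR(0) collection (I0 = CLOSURE({[Y' → . Y]}), then GOTO on every symbol after a dot until no new states appear). It has 10 states:
  I0: { [Y → . / B d], [Y → . / Y], [Y → . d num], [Y' → . Y] }  — shift
  I1: { [B → . num], [B → . y], [Y → . / B d], [Y → . / Y], [Y → . d num], [Y → / . B d], [Y → / . Y] }  — shift
  I2: { [Y' → Y .] }  — accept
  I3: { [Y → d . num] }  — shift
  I4: { [Y → d num .] }  — reduce
  I5: { [Y → / B . d] }  — shift
  I6: { [Y → / Y .] }  — reduce
  I7: { [B → num .] }  — reduce
  I8: { [B → y .] }  — reduce
  I9: { [Y → / B d .] }  — reduce

No state contains both a complete item and a shift item.

Answer: No shift-reduce conflicts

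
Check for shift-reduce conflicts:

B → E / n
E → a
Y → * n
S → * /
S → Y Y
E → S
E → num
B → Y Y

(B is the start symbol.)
A shift-reduce conflict occurs when an LR(0) state has both:
  - a complete (reduce) item [A → α .] (dot at the end), and
  - a shift item [B → β . c γ] (dot before a terminal).

Augment with B' → B and build the canonical LR(0) collection (I0 = CLOSURE({[B' → . B]}), then GOTO on every symbol after a dot until no new states appear). It has 14 states:
  I0: { [B → . E / n], [B → . Y Y], [B' → . B], [E → . S], [E → . a], [E → . num], [S → . * /], [S → . Y Y], [Y → . * n] }  — shift
  I1: { [S → * . /], [Y → * . n] }  — shift
  I2: { [B' → B .] }  — accept
  I3: { [B → E . / n] }  — shift
  I4: { [E → S .] }  — reduce
  I5: { [B → Y . Y], [S → Y . Y], [Y → . * n] }  — shift
  I6: { [E → a .] }  — reduce
  I7: { [E → num .] }  — reduce
  I8: { [Y → * . n] }  — shift
  I9: { [B → Y Y .], [S → Y Y .] }  — 2 reduces
  I10: { [Y → * n .] }  — reduce
  I11: { [B → E / . n] }  — shift
  I12: { [B → E / n .] }  — reduce
  I13: { [S → * / .] }  — reduce

No state contains both a complete item and a shift item.

Answer: No shift-reduce conflicts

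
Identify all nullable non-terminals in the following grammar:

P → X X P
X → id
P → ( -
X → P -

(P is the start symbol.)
None

A non-terminal is nullable if it can derive ε (the empty string): either it has an ε-production, or it has a production whose right-hand side consists entirely of nullable non-terminals.

There are no ε-productions, so no non-terminal can derive ε.
No non-terminals are nullable.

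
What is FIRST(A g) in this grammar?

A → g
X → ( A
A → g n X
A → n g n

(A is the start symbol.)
FIRST sets of the non-terminals involved (from the grammar, by fixed-point iteration):
  FIRST(A) = { 'g', 'n' }

To compute FIRST(A g), process the symbols left to right:
Symbol A is a non-terminal. Add FIRST(A) \ {ε} = { 'g', 'n' }
A is not nullable (ε ∉ FIRST(A)), so stop here.
FIRST(A g) = { 'g', 'n' }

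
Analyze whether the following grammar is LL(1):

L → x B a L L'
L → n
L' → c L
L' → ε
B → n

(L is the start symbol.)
No. Predict set conflict for L': { 'c' }

Relevant sets:
  FOLLOW(L') = { $, 'c' }

For L:
  PREDICT(L → x B a L L') = { 'x' }
  PREDICT(L → n) = { 'n' }
For L':
  PREDICT(L' → c L) = { 'c' }
  PREDICT(L' → ε) = { $, 'c' }
B has a single production, so nothing to check there.

Conflict found: Predict set conflict for L': { 'c' }
The grammar is NOT LL(1).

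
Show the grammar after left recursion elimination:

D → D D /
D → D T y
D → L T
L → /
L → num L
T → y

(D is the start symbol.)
D → L T D'
D' → D / D'
D' → T y D'
D' → ε
L → /
L → num L
T → y

D is directly left-recursive. The standard transformation for
  A → A α₁ | ... | A α_m | β₁ | ... | β_n
is
  A  → β₁ A' | ... | β_n A'
  A' → α₁ A' | ... | α_m A' | ε

D → L T becomes D → L T D'
D → D D / becomes D' → D / D'
D → D T y becomes D' → T y D'
Add D' → ε

Productions for other non-terminals are unchanged:
  L → /
  L → num L
  T → y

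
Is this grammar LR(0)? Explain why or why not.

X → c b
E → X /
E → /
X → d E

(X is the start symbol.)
Augment with X' → X and build the canonical LR(0) collection (I0 = CLOSURE({[X' → . X]}), then GOTO on every symbol after a dot until no new states appear). It has 9 states:
  I0: { [X → . c b], [X → . d E], [X' → . X] }  — shift
  I1: { [X' → X .] }  — accept
  I2: { [X → c . b] }  — shift
  I3: { [E → . /], [E → . X /], [X → . c b], [X → . d E], [X → d . E] }  — shift
  I4: { [E → / .] }  — reduce
  I5: { [X → d E .] }  — reduce
  I6: { [E → X . /] }  — shift
  I7: { [E → X / .] }  — reduce
  I8: { [X → c b .] }  — reduce

Every state is either a pure shift/goto state or contains exactly one complete item and nothing to shift — no conflicts. The grammar is LR(0).

Answer: Yes, the grammar is LR(0)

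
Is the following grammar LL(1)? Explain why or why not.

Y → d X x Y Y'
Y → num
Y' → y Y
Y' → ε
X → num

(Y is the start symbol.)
A grammar is LL(1) if for each non-terminal N with multiple productions, the predict sets of those productions are pairwise disjoint, where PREDICT(N → α) = (FIRST(α) \ {ε}) ∪ (FOLLOW(N) if α ⇒* ε).

Relevant sets:
  FOLLOW(Y') = { $, 'y' }

For Y:
  PREDICT(Y → d X x Y Y') = { 'd' }
  PREDICT(Y → num) = { 'num' }
For Y':
  PREDICT(Y' → y Y) = { 'y' }
  PREDICT(Y' → ε) = { $, 'y' }
X has a single production, so nothing to check there.

Conflict found: Predict set conflict for Y': { 'y' }
The grammar is NOT LL(1).

Answer: No. Predict set conflict for Y': { 'y' }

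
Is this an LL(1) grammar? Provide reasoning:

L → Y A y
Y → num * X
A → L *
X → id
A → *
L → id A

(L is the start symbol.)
Yes, the grammar is LL(1).

Relevant sets:
  FIRST(Y) = { 'num' }
  FIRST(L) = { 'id', 'num' }

For L:
  PREDICT(L → Y A y) = { 'num' }
  PREDICT(L → id A) = { 'id' }
For A:
  PREDICT(A → L '*') = { 'id', 'num' }
  PREDICT(A → '*') = { '*' }
Y, X have a single production, so nothing to check there.

All predict sets are disjoint. The grammar IS LL(1).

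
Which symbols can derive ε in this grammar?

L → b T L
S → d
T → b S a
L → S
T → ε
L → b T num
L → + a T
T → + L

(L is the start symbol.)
{ 'T' }

ε-productions: T → ε
So T is immediately nullable.
No further non-terminal can be added: every production for the remaining non-terminals contains a terminal or a non-nullable non-terminal.
Nullable = { 'T' }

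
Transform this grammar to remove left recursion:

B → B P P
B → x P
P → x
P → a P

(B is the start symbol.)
B → x P B'
B' → P P B'
B' → ε
P → x
P → a P

B is directly left-recursive. The standard transformation for
  A → A α₁ | ... | A α_m | β₁ | ... | β_n
is
  A  → β₁ A' | ... | β_n A'
  A' → α₁ A' | ... | α_m A' | ε

B → x P becomes B → x P B'
B → B P P becomes B' → P P B'
Add B' → ε

Productions for other non-terminals are unchanged:
  P → x
  P → a P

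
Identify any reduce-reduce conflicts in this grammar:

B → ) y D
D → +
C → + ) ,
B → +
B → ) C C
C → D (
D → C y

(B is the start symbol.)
A reduce-reduce conflict occurs when an LR(0) state has two complete items [A → α .] and [B → β .] — both call for a reduction, and with no lookahead the parser cannot choose between them.

Augment with B' → B and build the canonical LR(0) collection (I0 = CLOSURE({[B' → . B]}), then GOTO on every symbol after a dot until no new states appear). It has 15 states:
  I0: { [B → . ) C C], [B → . ) y D], [B → . +], [B' → . B] }  — shift
  I1: { [B → ) . C C], [B → ) . y D], [C → . + ) ,], [C → . D (], [D → . +], [D → . C y] }  — shift
  I2: { [B → + .] }  — reduce
  I3: { [B' → B .] }  — accept
  I4: { [C → + . ) ,], [D → + .] }  — shift, reduce
  I5: { [B → ) C . C], [C → . + ) ,], [C → . D (], [D → . +], [D → . C y], [D → C . y] }  — shift
  I6: { [C → D . (] }  — shift
  I7: { [B → ) y . D], [C → . + ) ,], [C → . D (], [D → . +], [D → . C y] }  — shift
  I8: { [D → C . y] }  — shift
  I9: { [B → ) y D .], [C → D . (] }  — shift, reduce
  I10: { [C → D ( .] }  — reduce
  I11: { [D → C y .] }  — reduce
  I12: { [B → ) C C .], [D → C . y] }  — shift, reduce
  I13: { [C → + ) . ,] }  — shift
  I14: { [C → + ) , .] }  — reduce

No state contains more than one complete item.

Answer: No reduce-reduce conflicts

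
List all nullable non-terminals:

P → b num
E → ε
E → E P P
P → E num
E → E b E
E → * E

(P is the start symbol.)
A non-terminal is nullable if it can derive ε (the empty string): either it has an ε-production, or it has a production whose right-hand side consists entirely of nullable non-terminals.

ε-productions: E → ε
So E is immediately nullable.
No further non-terminal can be added: every production for the remaining non-terminals contains a terminal or a non-nullable non-terminal.
Nullable = { 'E' }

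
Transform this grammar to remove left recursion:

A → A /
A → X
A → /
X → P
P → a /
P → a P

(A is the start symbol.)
A → X A'
A → / A'
A' → / A'
A' → ε
X → P
P → a /
P → a P

A is directly left-recursive. The standard transformation for
  A → A α₁ | ... | A α_m | β₁ | ... | β_n
is
  A  → β₁ A' | ... | β_n A'
  A' → α₁ A' | ... | α_m A' | ε

A → X becomes A → X A'
A → / becomes A → / A'
A → A / becomes A' → / A'
Add A' → ε

Productions for other non-terminals are unchanged:
  X → P
  P → a /
  P → a P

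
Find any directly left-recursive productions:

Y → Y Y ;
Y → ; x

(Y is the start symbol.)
Yes, Y is left-recursive

Direct left recursion occurs when N → N α for some non-terminal N (the right-hand side begins with the left-hand side itself).

Y → Y Y ;: LEFT RECURSIVE (starts with Y)
Y → ; x: starts with ';'

The grammar has direct left recursion on: Y.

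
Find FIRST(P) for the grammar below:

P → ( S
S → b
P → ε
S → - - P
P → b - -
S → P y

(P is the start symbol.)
{ '(', 'b', ε }

From P → ( S:
  - '(' is a terminal: add '(' and stop
From P → ε:
  - ε-production, so ε ∈ FIRST(P)
From P → b - -:
  - b is a terminal: add 'b' and stop

Collecting: FIRST(P) = { '(', 'b', ε }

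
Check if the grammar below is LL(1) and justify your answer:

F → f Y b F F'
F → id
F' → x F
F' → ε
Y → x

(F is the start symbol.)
A grammar is LL(1) if for each non-terminal N with multiple productions, the predict sets of those productions are pairwise disjoint, where PREDICT(N → α) = (FIRST(α) \ {ε}) ∪ (FOLLOW(N) if α ⇒* ε).

Relevant sets:
  FOLLOW(F') = { $, 'x' }

For F:
  PREDICT(F → f Y b F F') = { 'f' }
  PREDICT(F → id) = { 'id' }
For F':
  PREDICT(F' → x F) = { 'x' }
  PREDICT(F' → ε) = { $, 'x' }
Y has a single production, so nothing to check there.

Conflict found: Predict set conflict for F': { 'x' }
The grammar is NOT LL(1).

Answer: No. Predict set conflict for F': { 'x' }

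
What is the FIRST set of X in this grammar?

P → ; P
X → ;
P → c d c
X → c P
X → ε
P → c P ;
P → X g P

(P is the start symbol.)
To compute FIRST(X), examine every production with X on the left-hand side, reading each right-hand side left to right until a non-nullable symbol is reached.

From X → ;:
  - ';' is a terminal: add ';' and stop
From X → c P:
  - c is a terminal: add 'c' and stop
From X → ε:
  - ε-production, so ε ∈ FIRST(X)

Collecting: FIRST(X) = { ';', 'c', ε }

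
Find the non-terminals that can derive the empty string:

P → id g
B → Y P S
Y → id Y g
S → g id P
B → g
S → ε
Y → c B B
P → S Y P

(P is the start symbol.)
A non-terminal is nullable if it can derive ε (the empty string): either it has an ε-production, or it has a production whose right-hand side consists entirely of nullable non-terminals.

ε-productions: S → ε
So S is immediately nullable.
No further non-terminal can be added: every production for the remaining non-terminals contains a terminal or a non-nullable non-terminal.
Nullable = { 'S' }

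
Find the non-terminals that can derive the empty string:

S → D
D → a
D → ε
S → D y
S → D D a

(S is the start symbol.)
{ 'D', 'S' }

ε-productions: D → ε
So D is immediately nullable.
S → D: every symbol on the right is nullable, so S is nullable too.
Every non-terminal is now nullable.
Nullable = { 'D', 'S' }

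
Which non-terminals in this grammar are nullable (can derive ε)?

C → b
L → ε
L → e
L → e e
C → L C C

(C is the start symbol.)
{ 'L' }

A non-terminal is nullable if it can derive ε (the empty string): either it has an ε-production, or it has a production whose right-hand side consists entirely of nullable non-terminals.

ε-productions: L → ε
So L is immediately nullable.
No further non-terminal can be added: every production for the remaining non-terminals contains a terminal or a non-nullable non-terminal.
Nullable = { 'L' }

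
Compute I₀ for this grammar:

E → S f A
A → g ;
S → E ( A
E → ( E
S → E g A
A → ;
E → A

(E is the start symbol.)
{ [A → . ;], [A → . g ;], [E → . ( E], [E → . A], [E → . S f A], [E' → . E], [S → . E ( A], [S → . E g A] }

First, augment the grammar with E' → E
I₀ = CLOSURE({ [E' → . E] }):
  [E' → . E] has the dot before E: add [E → . S f A], [E → . ( E], [E → . A]
  [E → . S f A] has the dot before S: add [S → . E ( A], [S → . E g A]
  [E → . A] has the dot before A: add [A → . g ;], [A → . ;]
No further items can be added.

I₀ = { [A → . ;], [A → . g ;], [E → . ( E], [E → . A], [E → . S f A], [E' → . E], [S → . E ( A], [S → . E g A] }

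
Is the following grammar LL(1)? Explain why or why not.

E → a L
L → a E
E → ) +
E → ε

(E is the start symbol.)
Yes, the grammar is LL(1).

A grammar is LL(1) if for each non-terminal N with multiple productions, the predict sets of those productions are pairwise disjoint, where PREDICT(N → α) = (FIRST(α) \ {ε}) ∪ (FOLLOW(N) if α ⇒* ε).

Relevant sets:
  FOLLOW(E) = { $ }

For E:
  PREDICT(E → a L) = { 'a' }
  PREDICT(E → ')' '+') = { ')' }
  PREDICT(E → ε) = { $ }
L has a single production, so nothing to check there.

All predict sets are disjoint. The grammar IS LL(1).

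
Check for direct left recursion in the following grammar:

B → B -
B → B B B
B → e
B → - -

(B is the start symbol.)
Yes, B is left-recursive

Direct left recursion occurs when N → N α for some non-terminal N (the right-hand side begins with the left-hand side itself).

B → B -: LEFT RECURSIVE (starts with B)
B → B B B: LEFT RECURSIVE (starts with B)
B → e: starts with e
B → - -: starts with '-'

The grammar has direct left recursion on: B.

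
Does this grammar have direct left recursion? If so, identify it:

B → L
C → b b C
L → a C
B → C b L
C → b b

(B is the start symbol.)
No direct left recursion

Direct left recursion occurs when N → N α for some non-terminal N (the right-hand side begins with the left-hand side itself).

B → L: starts with L
C → b b C: starts with b
L → a C: starts with a
B → C b L: starts with C
C → b b: starts with b

No direct left recursion found.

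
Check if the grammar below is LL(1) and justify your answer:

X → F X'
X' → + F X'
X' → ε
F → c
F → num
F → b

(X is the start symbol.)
Yes, the grammar is LL(1).

A grammar is LL(1) if for each non-terminal N with multiple productions, the predict sets of those productions are pairwise disjoint, where PREDICT(N → α) = (FIRST(α) \ {ε}) ∪ (FOLLOW(N) if α ⇒* ε).

Relevant sets:
  FOLLOW(X') = { $ }

For X':
  PREDICT(X' → '+' F X') = { '+' }
  PREDICT(X' → ε) = { $ }
For F:
  PREDICT(F → c) = { 'c' }
  PREDICT(F → num) = { 'num' }
  PREDICT(F → b) = { 'b' }
X has a single production, so nothing to check there.

All predict sets are disjoint. The grammar IS LL(1).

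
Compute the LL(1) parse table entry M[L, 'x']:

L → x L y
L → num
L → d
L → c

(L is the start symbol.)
L → x L y

To find M[L, 'x'], we find productions for L where 'x' is in the predict set (PREDICT(N → α) = (FIRST(α) \ {ε}) ∪ (FOLLOW(N) if α ⇒* ε)).

L → x L y: PREDICT = { 'x' }
  'x' is in predict set, so this production goes in M[L, 'x']
L → num: PREDICT = { 'num' }
L → d: PREDICT = { 'd' }
L → c: PREDICT = { 'c' }

M[L, 'x'] = L → x L y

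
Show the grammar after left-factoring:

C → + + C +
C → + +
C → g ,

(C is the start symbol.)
Left-factoring transforms A → αβ₁ | αβ₂ into A → αA' and A' → β₁ | β₂
(α is the longest common prefix among the alternatives). Repeat until
no nonterminal has two alternatives with a common prefix.

Round 1: C has alternatives sharing prefix '+ +'. Introduce C': C → + + C'
  Add: C' → C +
  Add: C' → ε

No remaining common prefixes — done.

Resulting grammar:
C → + + C'
C' → C +
C' → ε
C → g ,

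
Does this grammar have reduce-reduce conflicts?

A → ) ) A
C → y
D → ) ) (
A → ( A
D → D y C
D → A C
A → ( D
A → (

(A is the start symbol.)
Augment with A' → A and build the canonical LR(0) collection (I0 = CLOSURE({[A' → . A]}), then GOTO on every symbol after a dot until no new states appear). It has 15 states:
  I0: { [A → . ( A], [A → . ( D], [A → . (], [A → . ) ) A], [A' → . A] }  — shift
  I1: { [A → ( . A], [A → ( . D], [A → ( .], [A → . ( A], [A → . ( D], [A → . (], [A → . ) ) A], [D → . ) ) (], [D → . A C], [D → . D y C] }  — shift, reduce
  I2: { [A → ) . ) A] }  — shift
  I3: { [A' → A .] }  — accept
  I4: { [A → ) ) . A], [A → . ( A], [A → . ( D], [A → . (], [A → . ) ) A] }  — shift
  I5: { [A → ) ) A .] }  — reduce
  I6: { [A → ) . ) A], [D → ) . ) (] }  — shift
  I7: { [A → ( A .], [C → . y], [D → A . C] }  — shift, reduce
  I8: { [A → ( D .], [D → D . y C] }  — shift, reduce
  I9: { [C → . y], [D → D y . C] }  — shift
  I10: { [D → D y C .] }  — reduce
  I11: { [C → y .] }  — reduce
  I12: { [D → A C .] }  — reduce
  I13: { [A → ) ) . A], [A → . ( A], [A → . ( D], [A → . (], [A → . ) ) A], [D → ) ) . (] }  — shift
  I14: { [A → ( . A], [A → ( . D], [A → ( .], [A → . ( A], [A → . ( D], [A → . (], [A → . ) ) A], [D → ) ) ( .], [D → . ) ) (], [D → . A C], [D → . D y C] }  — shift, 2 reduces

I14 contains complete items [A → ( .], [D → ) ) ( .] — reduce-reduce conflict.

Answer: Yes — I14: [A → ( .] vs [D → ) ) ( .]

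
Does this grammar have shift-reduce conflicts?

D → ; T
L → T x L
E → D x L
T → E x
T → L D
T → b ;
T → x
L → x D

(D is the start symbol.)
Augment with D' → D and build the canonical LR(0) collection (I0 = CLOSURE({[D' → . D]}), then GOTO on every symbol after a dot until no new states appear). It has 18 states:
  I0: { [D → . ; T], [D' → . D] }  — shift
  I1: { [D → . ; T], [D → ; . T], [E → . D x L], [L → . T x L], [L → . x D], [T → . E x], [T → . L D], [T → . b ;], [T → . x] }  — shift
  I2: { [D' → D .] }  — accept
  I3: { [E → D . x L] }  — shift
  I4: { [T → E . x] }  — shift
  I5: { [D → . ; T], [T → L . D] }  — shift
  I6: { [D → ; T .], [L → T . x L] }  — shift, reduce
  I7: { [T → b . ;] }  — shift
  I8: { [D → . ; T], [L → x . D], [T → x .] }  — shift, reduce
  I9: { [L → x D .] }  — reduce
  I10: { [T → b ; .] }  — reduce
  I11: { [D → . ; T], [E → . D x L], [L → . T x L], [L → . x D], [L → T x . L], [T → . E x], [T → . L D], [T → . b ;], [T → . x] }  — shift
  I12: { [D → . ; T], [L → T x L .], [T → L . D] }  — shift, reduce
  I13: { [L → T . x L] }  — shift
  I14: { [T → L D .] }  — reduce
  I15: { [T → E x .] }  — reduce
  I16: { [D → . ; T], [E → . D x L], [E → D x . L], [L → . T x L], [L → . x D], [T → . E x], [T → . L D], [T → . b ;], [T → . x] }  — shift
  I17: { [D → . ; T], [E → D x L .], [T → L . D] }  — shift, reduce

I6 contains reduce item [D → ; T .] and shift item [L → T . x L] — shift-reduce conflict.
I8 contains reduce item [T → x .] and shift item [D → . ; T] — shift-reduce conflict.
I12 contains reduce item [L → T x L .] and shift item [D → . ; T] — shift-reduce conflict.
I17 contains reduce item [E → D x L .] and shift item [D → . ; T] — shift-reduce conflict.

Answer: Yes — I6: [D → ; T .] vs [L → T . x L]; I8: [T → x .] vs [D → . ; T]; I12: [L → T x L .] vs [D → . ; T]; I17: [E → D x L .] vs [D → . ; T]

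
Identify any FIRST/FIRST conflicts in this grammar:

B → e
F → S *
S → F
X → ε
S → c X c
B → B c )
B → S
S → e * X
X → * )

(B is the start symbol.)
FIRST sets of the non-terminals at (or reachable through a nullable prefix from) the front of some alternative:
  FIRST(B) = { 'c', 'e' }
  FIRST(S) = { 'c', 'e' }
  FIRST(F) = { 'c', 'e' }

Productions for B:
  B → e: FIRST = { 'e' }
  B → B c ): FIRST = { 'c', 'e' }
  B → S: FIRST = { 'c', 'e' }
Productions for S:
  S → F: FIRST = { 'c', 'e' }
  S → c X c: FIRST = { 'c' }
  S → e * X: FIRST = { 'e' }
Productions for X:
  X → ε: FIRST = { ε }
  X → * ): FIRST = { '*' }
F has only one production, so no FIRST/FIRST conflict is possible there.

Conflict for B: B → e and B → B c )
  Overlap: { 'e' }
Conflict for B: B → e and B → S
  Overlap: { 'e' }
Conflict for B: B → B c ) and B → S
  Overlap: { 'c', 'e' }
Conflict for S: S → F and S → c X c
  Overlap: { 'c' }
Conflict for S: S → F and S → e * X
  Overlap: { 'e' }

Answer: Yes. B → e / B → B c ')' on { 'e' }; B → e / B → S on { 'e' }; B → B c ')' / B → S on { 'c', 'e' }; S → F / S → c X c on { 'c' }; S → F / S → e '*' X on { 'e' }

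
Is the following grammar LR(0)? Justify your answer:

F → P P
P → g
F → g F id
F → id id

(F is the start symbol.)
No. Shift-reduce conflict between [P → g .] and [F → . g F id]

A grammar is LR(0) if no state in the canonical LR(0) collection has:
  - both a shift item (dot before a terminal) and a complete item (shift-reduce conflict), or
  - two or more complete items (reduce-reduce conflict; the accept item [F' → F .] counts as a complete item here).

Augment with F' → F and build the canonical LR(0) collection (I0 = CLOSURE({[F' → . F]}), then GOTO on every symbol after a dot until no new states appear). It has 10 states:
  I0: { [F → . P P], [F → . g F id], [F → . id id], [F' → . F], [P → . g] }  — shift
  I1: { [F' → F .] }  — accept
  I2: { [F → P . P], [P → . g] }  — shift
  I3: { [F → . P P], [F → . g F id], [F → . id id], [F → g . F id], [P → . g], [P → g .] }  — shift, reduce
  I4: { [F → id . id] }  — shift
  I5: { [F → id id .] }  — reduce
  I6: { [F → g F . id] }  — shift
  I7: { [F → g F id .] }  — reduce
  I8: { [F → P P .] }  — reduce
  I9: { [P → g .] }  — reduce

Conflict in state I3:
  Shift-reduce conflict between [P → g .] and [F → . g F id]
So the grammar is NOT LR(0).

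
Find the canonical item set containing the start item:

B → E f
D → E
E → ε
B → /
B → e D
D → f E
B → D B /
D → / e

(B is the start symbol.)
{ [B → . /], [B → . D B /], [B → . E f], [B → . e D], [B' → . B], [D → . / e], [D → . E], [D → . f E], [E → .] }

First, augment the grammar with B' → B
I₀ = CLOSURE({ [B' → . B] }):
  [B' → . B] has the dot before B: add [B → . E f], [B → . /], [B → . e D], [B → . D B /]
  [B → . E f] has the dot before E: add [E → .]
  [B → . D B /] has the dot before D: add [D → . E], [D → . f E], [D → . / e]
No further items can be added.

I₀ = { [B → . /], [B → . D B /], [B → . E f], [B → . e D], [B' → . B], [D → . / e], [D → . E], [D → . f E], [E → .] }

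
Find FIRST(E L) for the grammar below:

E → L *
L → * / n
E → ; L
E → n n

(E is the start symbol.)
{ '*', ';', 'n' }

FIRST sets of the non-terminals involved (from the grammar, by fixed-point iteration):
  FIRST(E) = { '*', ';', 'n' }

To compute FIRST(E L), process the symbols left to right:
Symbol E is a non-terminal. Add FIRST(E) \ {ε} = { '*', ';', 'n' }
E is not nullable (ε ∉ FIRST(E)), so stop here.
FIRST(E L) = { '*', ';', 'n' }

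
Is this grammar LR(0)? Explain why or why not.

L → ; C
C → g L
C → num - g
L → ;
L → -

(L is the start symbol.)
No. Shift-reduce conflict between [L → ; .] and [C → . g L]

Augment with L' → L and build the canonical LR(0) collection (I0 = CLOSURE({[L' → . L]}), then GOTO on every symbol after a dot until no new states appear). It has 10 states:
  I0: { [L → . -], [L → . ; C], [L → . ;], [L' → . L] }  — shift
  I1: { [L → - .] }  — reduce
  I2: { [C → . g L], [C → . num - g], [L → ; . C], [L → ; .] }  — shift, reduce
  I3: { [L' → L .] }  — accept
  I4: { [L → ; C .] }  — reduce
  I5: { [C → g . L], [L → . -], [L → . ; C], [L → . ;] }  — shift
  I6: { [C → num . - g] }  — shift
  I7: { [C → num - . g] }  — shift
  I8: { [C → num - g .] }  — reduce
  I9: { [C → g L .] }  — reduce

Conflict in state I2:
  Shift-reduce conflict between [L → ; .] and [C → . g L]
So the grammar is NOT LR(0).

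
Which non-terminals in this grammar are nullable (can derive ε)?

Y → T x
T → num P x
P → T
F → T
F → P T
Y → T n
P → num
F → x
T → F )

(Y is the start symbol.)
None

A non-terminal is nullable if it can derive ε (the empty string): either it has an ε-production, or it has a production whose right-hand side consists entirely of nullable non-terminals.

There are no ε-productions, so no non-terminal can derive ε.
No non-terminals are nullable.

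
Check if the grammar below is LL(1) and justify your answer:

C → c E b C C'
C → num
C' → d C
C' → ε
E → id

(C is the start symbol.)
No. Predict set conflict for C': { 'd' }

A grammar is LL(1) if for each non-terminal N with multiple productions, the predict sets of those productions are pairwise disjoint, where PREDICT(N → α) = (FIRST(α) \ {ε}) ∪ (FOLLOW(N) if α ⇒* ε).

Relevant sets:
  FOLLOW(C') = { $, 'd' }

For C:
  PREDICT(C → c E b C C') = { 'c' }
  PREDICT(C → num) = { 'num' }
For C':
  PREDICT(C' → d C) = { 'd' }
  PREDICT(C' → ε) = { $, 'd' }
E has a single production, so nothing to check there.

Conflict found: Predict set conflict for C': { 'd' }
The grammar is NOT LL(1).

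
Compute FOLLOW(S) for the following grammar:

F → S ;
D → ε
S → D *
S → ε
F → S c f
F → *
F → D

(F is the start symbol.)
{ ';', 'c' }

To compute FOLLOW(S), find every occurrence of S on a right-hand side N → α S β: add FIRST(β) \ {ε}, and if β is empty or nullable also add FOLLOW(N). Iterate to a fixed point.

In F → S ;: S is followed by ';', add FIRST(';') \ {ε} = { ';' }
In F → S c f: S is followed by c f, add FIRST(c f) \ {ε} = { 'c' }

Taking the union: FOLLOW(S) = { ';', 'c' }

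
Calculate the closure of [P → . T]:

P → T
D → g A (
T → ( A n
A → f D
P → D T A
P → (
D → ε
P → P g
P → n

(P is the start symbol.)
{ [P → . T], [T → . ( A n] }

Start with: [P → . T]
  [P → . T] has the dot before T: add [T → . ( A n]
No further items can be added.

CLOSURE = { [P → . T], [T → . ( A n] }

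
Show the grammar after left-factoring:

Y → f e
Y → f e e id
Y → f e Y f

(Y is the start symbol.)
Y → f e Y'
Y' → ε
Y' → e id
Y' → Y f

Left-factoring transforms A → αβ₁ | αβ₂ into A → αA' and A' → β₁ | β₂
(α is the longest common prefix among the alternatives). Repeat until
no nonterminal has two alternatives with a common prefix.

Round 1: Y has alternatives sharing prefix 'f e'. Introduce Y': Y → f e Y'
  Add: Y' → ε
  Add: Y' → e id
  Add: Y' → Y f

No remaining common prefixes — done.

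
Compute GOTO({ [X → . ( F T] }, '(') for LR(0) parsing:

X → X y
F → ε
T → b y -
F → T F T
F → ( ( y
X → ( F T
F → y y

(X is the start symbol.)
{ [F → . ( ( y], [F → . T F T], [F → . y y], [F → .], [T → . b y -], [X → ( . F T] }

GOTO(I, '(') = CLOSURE({ [A → αX.β] : [A → α.Xβ] ∈ I, X = '(' })

Items with dot before '(', with the dot advanced:
  [X → . ( F T] → [X → ( . F T]
Closure of the advanced items:
  [X → ( . F T] has the dot before F: add [F → .], [F → . T F T], [F → . ( ( y], [F → . y y]
  [F → . T F T] has the dot before T: add [T → . b y -]

GOTO = { [F → . ( ( y], [F → . T F T], [F → . y y], [F → .], [T → . b y -], [X → ( . F T] }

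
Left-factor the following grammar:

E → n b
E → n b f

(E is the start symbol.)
E → n b E'
E' → ε
E' → f

Left-factoring transforms A → αβ₁ | αβ₂ into A → αA' and A' → β₁ | β₂
(α is the longest common prefix among the alternatives). Repeat until
no nonterminal has two alternatives with a common prefix.

Round 1: E has alternatives sharing prefix 'n b'. Introduce E': E → n b E'
  Add: E' → ε
  Add: E' → f

No remaining common prefixes — done.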